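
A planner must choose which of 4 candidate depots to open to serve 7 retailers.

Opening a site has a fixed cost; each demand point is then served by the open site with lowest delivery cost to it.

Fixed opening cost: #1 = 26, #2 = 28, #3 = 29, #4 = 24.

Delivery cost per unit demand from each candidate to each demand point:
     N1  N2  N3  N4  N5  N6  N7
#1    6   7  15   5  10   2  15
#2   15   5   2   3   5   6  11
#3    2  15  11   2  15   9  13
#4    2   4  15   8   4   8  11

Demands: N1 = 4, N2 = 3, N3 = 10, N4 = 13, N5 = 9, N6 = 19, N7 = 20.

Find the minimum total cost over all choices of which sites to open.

Open {#1, #2, #4}: assign each demand point to its cheapest open site.
  N1→#4 4×2=8, N2→#4 3×4=12, N3→#2 10×2=20, N4→#2 13×3=39, N5→#4 9×4=36, N6→#1 19×2=38, N7→#2 20×11=220
  delivery cost 373, fixed 78 → total 451.
Compare {#1, #2}: delivery cost 401 + fixed 54 = 455.
Compare {#1, #2, #3}: delivery cost 372 + fixed 83 = 455.
Compare {#1, #2, #3, #4}: delivery cost 360 + fixed 107 = 467.
All other subsets cost ≥ 455. Minimum total cost: 451.

451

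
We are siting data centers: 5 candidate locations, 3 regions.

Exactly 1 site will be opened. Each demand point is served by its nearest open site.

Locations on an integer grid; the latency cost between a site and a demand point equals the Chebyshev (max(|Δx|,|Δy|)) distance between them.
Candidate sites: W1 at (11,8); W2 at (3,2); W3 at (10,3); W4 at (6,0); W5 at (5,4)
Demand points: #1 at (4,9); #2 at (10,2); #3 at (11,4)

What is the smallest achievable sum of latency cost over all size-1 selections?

Open {W3}.
  #1→W3 6, #2→W3 1, #3→W3 1  ⇒ total 8.
Compare {W5}: total 16.
Compare {W1}: total 17.
No size-1 selection does better; minimum is 8.

8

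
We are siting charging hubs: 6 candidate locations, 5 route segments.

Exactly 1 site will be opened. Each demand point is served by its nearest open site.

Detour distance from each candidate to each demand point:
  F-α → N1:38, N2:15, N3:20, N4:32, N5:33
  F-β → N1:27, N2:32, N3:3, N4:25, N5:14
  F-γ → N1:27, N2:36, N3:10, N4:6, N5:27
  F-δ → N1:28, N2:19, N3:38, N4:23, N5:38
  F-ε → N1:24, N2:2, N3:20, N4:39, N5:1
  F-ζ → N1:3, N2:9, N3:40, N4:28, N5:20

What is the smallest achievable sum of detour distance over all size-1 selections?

86

Open {F-ε}.
  N1→F-ε 24, N2→F-ε 2, N3→F-ε 20, N4→F-ε 39, N5→F-ε 1  ⇒ total 86.
Compare {F-ζ}: total 100.
Compare {F-β}: total 101.
No size-1 selection does better; minimum is 86.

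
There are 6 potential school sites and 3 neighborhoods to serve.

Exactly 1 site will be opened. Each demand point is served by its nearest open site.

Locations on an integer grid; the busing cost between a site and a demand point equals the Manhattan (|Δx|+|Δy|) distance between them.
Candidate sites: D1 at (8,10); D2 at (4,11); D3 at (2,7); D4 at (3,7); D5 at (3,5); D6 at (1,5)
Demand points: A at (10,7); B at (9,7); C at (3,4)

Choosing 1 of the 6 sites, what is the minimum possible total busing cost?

Open {D4}.
  A→D4 7, B→D4 6, C→D4 3  ⇒ total 16.
Compare {D5}: total 18.
Compare {D3}: total 19.
No size-1 selection does better; minimum is 16.

16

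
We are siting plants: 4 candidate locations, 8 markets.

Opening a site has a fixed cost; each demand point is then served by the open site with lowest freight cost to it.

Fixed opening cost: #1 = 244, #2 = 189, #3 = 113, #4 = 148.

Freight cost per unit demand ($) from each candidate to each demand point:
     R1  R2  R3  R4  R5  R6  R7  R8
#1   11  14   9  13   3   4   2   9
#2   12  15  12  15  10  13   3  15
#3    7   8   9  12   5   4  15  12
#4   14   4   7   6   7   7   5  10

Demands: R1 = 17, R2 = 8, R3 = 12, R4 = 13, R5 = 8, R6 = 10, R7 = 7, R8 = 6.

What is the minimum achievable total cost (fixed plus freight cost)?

749

Open {#3, #4}: assign each demand point to its cheapest open site.
  R1→#3 17×7=119, R2→#4 8×4=32, R3→#4 12×7=84, R4→#4 13×6=78, R5→#3 8×5=40, R6→#3 10×4=40, R7→#4 7×5=35, R8→#4 6×10=60
  freight cost 488, fixed 261 → total 749.
Compare {#4}: freight cost 653 + fixed 148 = 801.
Compare {#3}: freight cost 704 + fixed 113 = 817.
Compare {#1, #4}: freight cost 513 + fixed 392 = 905.
All other subsets cost ≥ 801. Minimum total cost: 749.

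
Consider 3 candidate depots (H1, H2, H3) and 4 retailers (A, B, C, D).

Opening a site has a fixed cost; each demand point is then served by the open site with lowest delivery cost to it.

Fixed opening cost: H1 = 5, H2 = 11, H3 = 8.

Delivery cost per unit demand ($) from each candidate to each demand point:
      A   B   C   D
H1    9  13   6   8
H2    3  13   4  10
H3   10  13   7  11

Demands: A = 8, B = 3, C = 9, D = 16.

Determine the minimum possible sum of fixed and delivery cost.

Open {H1, H2}: assign each demand point to its cheapest open site.
  A→H2 8×3=24, B→H1 3×13=39, C→H2 9×4=36, D→H1 16×8=128
  delivery cost 227, fixed 16 → total 243.
Compare {H1, H2, H3}: delivery cost 227 + fixed 24 = 251.
Compare {H2}: delivery cost 259 + fixed 11 = 270.
Compare {H2, H3}: delivery cost 259 + fixed 19 = 278.
All other subsets cost ≥ 251. Minimum total cost: 243.

243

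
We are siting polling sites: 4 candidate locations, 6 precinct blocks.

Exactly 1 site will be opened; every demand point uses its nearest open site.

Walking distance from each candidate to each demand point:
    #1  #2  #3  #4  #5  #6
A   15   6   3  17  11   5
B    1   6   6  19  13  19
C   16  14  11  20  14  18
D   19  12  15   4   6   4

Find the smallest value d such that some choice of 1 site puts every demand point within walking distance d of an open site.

17

Open {A}.
  Farthest demand point is #4 at walking distance 17 (to A); all others are ≤ 17.
With {B} the worst case is 19.
With {D} the worst case is 19.
No size-1 selection achieves below 17.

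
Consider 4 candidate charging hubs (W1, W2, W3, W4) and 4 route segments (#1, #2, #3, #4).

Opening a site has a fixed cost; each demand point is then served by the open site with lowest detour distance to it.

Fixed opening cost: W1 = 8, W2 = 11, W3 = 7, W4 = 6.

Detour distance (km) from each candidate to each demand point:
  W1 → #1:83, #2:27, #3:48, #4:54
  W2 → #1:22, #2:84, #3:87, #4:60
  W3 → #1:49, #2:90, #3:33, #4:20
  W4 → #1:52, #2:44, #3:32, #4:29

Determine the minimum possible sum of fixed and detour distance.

128

Open {W1, W2, W3}: assign each demand point to its cheapest open site.
  #1→W2 22, #2→W1 27, #3→W3 33, #4→W3 20
  detour distance 102, fixed 26 → total 128.
Compare {W1, W2, W3, W4}: detour distance 101 + fixed 32 = 133.
Compare {W1, W2, W4}: detour distance 110 + fixed 25 = 135.
Compare {W2, W3, W4}: detour distance 118 + fixed 24 = 142.
All other subsets cost ≥ 133. Minimum total cost: 128.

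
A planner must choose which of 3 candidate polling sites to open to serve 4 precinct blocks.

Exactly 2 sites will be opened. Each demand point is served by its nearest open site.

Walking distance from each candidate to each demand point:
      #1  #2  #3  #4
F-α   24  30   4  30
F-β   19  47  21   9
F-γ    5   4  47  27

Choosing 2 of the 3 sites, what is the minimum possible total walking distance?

39

Open {F-β, F-γ}.
  #1→F-γ 5, #2→F-γ 4, #3→F-β 21, #4→F-β 9  ⇒ total 39.
Compare {F-α, F-γ}: total 40.
Compare {F-α, F-β}: total 62.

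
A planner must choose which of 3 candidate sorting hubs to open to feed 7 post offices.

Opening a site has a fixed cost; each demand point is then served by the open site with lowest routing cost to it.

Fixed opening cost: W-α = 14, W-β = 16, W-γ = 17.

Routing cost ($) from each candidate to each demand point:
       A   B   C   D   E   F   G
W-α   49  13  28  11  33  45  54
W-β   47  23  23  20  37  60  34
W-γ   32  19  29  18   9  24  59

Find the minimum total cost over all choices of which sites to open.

Open {W-β, W-γ}: assign each demand point to its cheapest open site.
  A→W-γ 32, B→W-γ 19, C→W-β 23, D→W-γ 18, E→W-γ 9, F→W-γ 24, G→W-β 34
  routing cost 159, fixed 33 → total 192.
Compare {W-α, W-β, W-γ}: routing cost 146 + fixed 47 = 193.
Compare {W-α, W-γ}: routing cost 171 + fixed 31 = 202.
Compare {W-γ}: routing cost 190 + fixed 17 = 207.
All other subsets cost ≥ 193. Minimum total cost: 192.

192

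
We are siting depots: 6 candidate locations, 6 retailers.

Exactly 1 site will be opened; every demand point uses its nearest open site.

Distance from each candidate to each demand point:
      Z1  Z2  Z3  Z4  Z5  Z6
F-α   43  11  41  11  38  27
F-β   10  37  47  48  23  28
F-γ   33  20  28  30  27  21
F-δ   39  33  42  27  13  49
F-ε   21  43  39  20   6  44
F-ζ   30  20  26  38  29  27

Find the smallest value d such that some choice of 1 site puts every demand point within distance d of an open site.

Open {F-γ}.
  Farthest demand point is Z1 at distance 33 (to F-γ); all others are ≤ 33.
With {F-ζ} the worst case is 38.
With {F-α} the worst case is 43.
No size-1 selection achieves below 33.

33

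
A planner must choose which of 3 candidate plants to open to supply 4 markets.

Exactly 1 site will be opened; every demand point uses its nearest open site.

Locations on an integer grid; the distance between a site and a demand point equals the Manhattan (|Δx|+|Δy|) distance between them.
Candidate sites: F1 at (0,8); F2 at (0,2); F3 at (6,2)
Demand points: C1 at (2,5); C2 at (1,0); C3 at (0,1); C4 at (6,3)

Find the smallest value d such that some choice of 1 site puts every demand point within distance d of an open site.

Open {F2}.
  Farthest demand point is C4 at distance 7 (to F2); all others are ≤ 7.
With {F3} the worst case is 7.
With {F1} the worst case is 11.
No size-1 selection achieves below 7.

7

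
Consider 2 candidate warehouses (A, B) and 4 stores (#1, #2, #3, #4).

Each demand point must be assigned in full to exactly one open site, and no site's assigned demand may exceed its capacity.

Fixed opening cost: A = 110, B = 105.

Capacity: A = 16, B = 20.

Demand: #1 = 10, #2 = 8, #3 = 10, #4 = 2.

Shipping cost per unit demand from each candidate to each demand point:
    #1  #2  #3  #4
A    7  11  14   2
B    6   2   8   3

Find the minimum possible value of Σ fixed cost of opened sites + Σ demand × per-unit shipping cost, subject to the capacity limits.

385

Open {A, B}; cheapest assignment that respects the capacities:
  A (cap 16, load 12): #1, #4 — cost 10×7 + 2×2 = 74
  B (cap 20, load 18): #2, #3 — cost 8×2 + 10×8 = 96
  Shipping 170, fixed 215 → total 385.
  Any other capacity-feasible assignment to {A, B} ships for at least 170.
Total demand is 30 and no other set of sites has combined capacity ≥ 30, so {A, B} is the only feasible choice of open sites. Minimum: 385.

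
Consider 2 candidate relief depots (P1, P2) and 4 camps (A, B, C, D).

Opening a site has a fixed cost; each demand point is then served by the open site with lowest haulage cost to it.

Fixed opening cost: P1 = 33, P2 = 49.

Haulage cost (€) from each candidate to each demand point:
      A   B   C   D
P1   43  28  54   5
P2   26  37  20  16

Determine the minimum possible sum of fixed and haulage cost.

Open {P2}: assign each demand point to its cheapest open site.
  A→P2 26, B→P2 37, C→P2 20, D→P2 16
  haulage cost 99, fixed 49 → total 148.
Compare {P1, P2}: haulage cost 79 + fixed 82 = 161.
Compare {P1}: haulage cost 130 + fixed 33 = 163.

148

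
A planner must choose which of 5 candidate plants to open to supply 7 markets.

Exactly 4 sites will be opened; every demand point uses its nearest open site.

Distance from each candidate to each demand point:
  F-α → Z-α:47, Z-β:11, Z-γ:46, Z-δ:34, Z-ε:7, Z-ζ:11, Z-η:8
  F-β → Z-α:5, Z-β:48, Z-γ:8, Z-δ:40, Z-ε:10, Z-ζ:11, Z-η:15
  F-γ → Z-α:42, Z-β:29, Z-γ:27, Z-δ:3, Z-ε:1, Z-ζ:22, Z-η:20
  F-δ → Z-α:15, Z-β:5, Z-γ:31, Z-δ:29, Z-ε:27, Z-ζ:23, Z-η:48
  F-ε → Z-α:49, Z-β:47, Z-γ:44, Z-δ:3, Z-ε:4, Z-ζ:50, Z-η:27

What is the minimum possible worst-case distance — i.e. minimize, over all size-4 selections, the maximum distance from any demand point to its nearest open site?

11

Open {F-α, F-β, F-γ, F-δ}.
  Farthest demand point is Z-ζ at distance 11 (to F-α); all others are ≤ 11.
With {F-α, F-β, F-γ, F-ε} the worst case is 11.
With {F-α, F-β, F-δ, F-ε} the worst case is 11.
No size-4 selection achieves below 11.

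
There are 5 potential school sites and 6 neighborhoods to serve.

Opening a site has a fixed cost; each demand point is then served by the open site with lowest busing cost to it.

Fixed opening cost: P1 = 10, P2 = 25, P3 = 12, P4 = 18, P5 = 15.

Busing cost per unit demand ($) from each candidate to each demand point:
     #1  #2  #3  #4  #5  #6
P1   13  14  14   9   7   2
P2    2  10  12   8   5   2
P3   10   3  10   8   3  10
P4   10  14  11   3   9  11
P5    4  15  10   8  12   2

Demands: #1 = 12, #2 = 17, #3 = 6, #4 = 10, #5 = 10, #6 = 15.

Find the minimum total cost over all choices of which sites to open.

Open {P2, P3, P4}: assign each demand point to its cheapest open site.
  #1→P2 12×2=24, #2→P3 17×3=51, #3→P3 6×10=60, #4→P4 10×3=30, #5→P3 10×3=30, #6→P2 15×2=30
  busing cost 225, fixed 55 → total 280.
Compare {P1, P2, P3, P4}: busing cost 225 + fixed 65 = 290.
Compare {P3, P4, P5}: busing cost 249 + fixed 45 = 294.
Compare {P2, P3, P4, P5}: busing cost 225 + fixed 70 = 295.
All other subsets cost ≥ 290. Minimum total cost: 280.

280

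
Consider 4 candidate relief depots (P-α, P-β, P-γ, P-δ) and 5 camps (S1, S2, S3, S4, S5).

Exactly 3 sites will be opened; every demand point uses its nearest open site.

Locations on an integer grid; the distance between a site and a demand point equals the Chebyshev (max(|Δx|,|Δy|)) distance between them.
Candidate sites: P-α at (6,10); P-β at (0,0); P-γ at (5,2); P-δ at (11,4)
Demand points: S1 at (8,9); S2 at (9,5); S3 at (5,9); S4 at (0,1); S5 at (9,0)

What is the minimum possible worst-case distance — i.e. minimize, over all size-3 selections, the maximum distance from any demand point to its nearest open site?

4

Open {P-α, P-β, P-γ}.
  Farthest demand point is S2 at distance 4 (to P-γ); all others are ≤ 4.
With {P-α, P-β, P-δ} the worst case is 4.
With {P-α, P-γ, P-δ} the worst case is 5.
No size-3 selection achieves below 4.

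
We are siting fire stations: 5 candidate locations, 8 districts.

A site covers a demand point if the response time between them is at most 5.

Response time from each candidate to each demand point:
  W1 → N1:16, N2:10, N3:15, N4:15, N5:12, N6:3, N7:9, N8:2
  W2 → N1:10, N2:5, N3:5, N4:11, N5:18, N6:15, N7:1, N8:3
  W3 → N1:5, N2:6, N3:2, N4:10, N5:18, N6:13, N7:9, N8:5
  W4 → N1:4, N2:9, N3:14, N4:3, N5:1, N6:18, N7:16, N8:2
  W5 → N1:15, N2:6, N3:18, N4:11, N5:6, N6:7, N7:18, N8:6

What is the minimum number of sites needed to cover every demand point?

Coverage sets (demand points within 5 of each site):
  W1: {N6, N8}
  W2: {N2, N3, N7, N8}
  W3: {N1, N3, N8}
  W4: {N1, N4, N5, N8}
  W5: {}
No 2 sites suffice: every size-2 union leaves at least one demand point uncovered.
But {W1, W2, W4} covers everything, so the minimum is 3.

3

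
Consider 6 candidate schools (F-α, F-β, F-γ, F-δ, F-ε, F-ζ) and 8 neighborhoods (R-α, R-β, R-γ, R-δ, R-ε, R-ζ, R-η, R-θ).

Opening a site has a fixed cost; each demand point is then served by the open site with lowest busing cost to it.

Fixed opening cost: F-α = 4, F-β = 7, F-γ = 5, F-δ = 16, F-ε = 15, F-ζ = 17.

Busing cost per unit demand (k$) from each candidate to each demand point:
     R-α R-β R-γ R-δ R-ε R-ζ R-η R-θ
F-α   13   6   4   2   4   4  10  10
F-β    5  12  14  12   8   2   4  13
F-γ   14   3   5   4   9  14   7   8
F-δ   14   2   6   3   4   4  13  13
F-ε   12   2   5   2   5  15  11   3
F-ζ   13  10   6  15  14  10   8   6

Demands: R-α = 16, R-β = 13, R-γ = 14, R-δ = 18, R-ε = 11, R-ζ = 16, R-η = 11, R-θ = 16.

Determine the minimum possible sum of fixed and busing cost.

392

Open {F-α, F-β, F-ε}: assign each demand point to its cheapest open site.
  R-α→F-β 16×5=80, R-β→F-ε 13×2=26, R-γ→F-α 14×4=56, R-δ→F-α 18×2=36, R-ε→F-α 11×4=44, R-ζ→F-β 16×2=32, R-η→F-β 11×4=44, R-θ→F-ε 16×3=48
  busing cost 366, fixed 26 → total 392.
Compare {F-α, F-β, F-γ, F-ε}: busing cost 366 + fixed 31 = 397.
Compare {F-α, F-β, F-δ, F-ε}: busing cost 366 + fixed 42 = 408.
Compare {F-α, F-β, F-ε, F-ζ}: busing cost 366 + fixed 43 = 409.
All other subsets cost ≥ 397. Minimum total cost: 392.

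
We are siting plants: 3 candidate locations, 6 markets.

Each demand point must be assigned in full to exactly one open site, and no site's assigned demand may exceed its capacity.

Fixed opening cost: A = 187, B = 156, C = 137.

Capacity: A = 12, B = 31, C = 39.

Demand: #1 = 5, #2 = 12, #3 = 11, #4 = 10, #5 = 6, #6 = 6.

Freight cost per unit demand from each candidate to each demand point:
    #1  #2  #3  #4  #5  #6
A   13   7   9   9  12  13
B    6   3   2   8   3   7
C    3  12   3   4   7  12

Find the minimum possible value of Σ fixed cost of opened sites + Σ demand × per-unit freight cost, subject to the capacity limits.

Open {B, C}; cheapest assignment that respects the capacities:
  B (cap 31, load 24): #2, #5, #6 — cost 12×3 + 6×3 + 6×7 = 96
  C (cap 39, load 26): #1, #3, #4 — cost 5×3 + 11×3 + 10×4 = 88
  Shipping 184, fixed 293 → total 477.
  Any other capacity-feasible assignment to {B, C} ships for at least 184.
Compare {A, C}: its best feasible assignment gives total 610.
Compare {A, B, C}: its best feasible assignment gives total 664.
Every other set of open sites that can feasibly serve all demand totals ≥ 610 even under its best assignment. Minimum: 477.

477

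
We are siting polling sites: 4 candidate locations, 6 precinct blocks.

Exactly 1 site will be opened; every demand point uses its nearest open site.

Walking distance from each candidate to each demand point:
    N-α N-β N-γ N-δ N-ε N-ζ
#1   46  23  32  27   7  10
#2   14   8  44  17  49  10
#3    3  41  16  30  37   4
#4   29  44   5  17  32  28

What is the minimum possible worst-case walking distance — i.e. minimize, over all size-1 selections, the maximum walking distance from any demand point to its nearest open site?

41

Open {#3}.
  Farthest demand point is N-β at walking distance 41 (to #3); all others are ≤ 41.
With {#4} the worst case is 44.
With {#1} the worst case is 46.
No size-1 selection achieves below 41.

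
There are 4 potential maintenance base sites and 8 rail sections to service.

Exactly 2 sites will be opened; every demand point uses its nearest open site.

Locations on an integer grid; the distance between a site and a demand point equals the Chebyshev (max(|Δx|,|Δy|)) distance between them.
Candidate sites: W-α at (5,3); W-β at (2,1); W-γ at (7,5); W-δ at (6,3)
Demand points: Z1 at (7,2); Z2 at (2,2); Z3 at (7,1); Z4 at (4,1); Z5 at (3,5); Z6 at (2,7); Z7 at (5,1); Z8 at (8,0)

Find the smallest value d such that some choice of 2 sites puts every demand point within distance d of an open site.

4

Open {W-α, W-β}.
  Farthest demand point is Z6 at distance 4 (to W-α); all others are ≤ 4.
With {W-α, W-γ} the worst case is 4.
With {W-α, W-δ} the worst case is 4.
No size-2 selection achieves below 4.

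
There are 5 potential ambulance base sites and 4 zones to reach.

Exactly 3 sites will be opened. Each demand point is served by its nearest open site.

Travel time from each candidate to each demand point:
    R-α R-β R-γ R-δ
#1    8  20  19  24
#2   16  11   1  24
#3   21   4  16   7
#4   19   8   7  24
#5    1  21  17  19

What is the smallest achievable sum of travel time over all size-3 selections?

Open {#2, #3, #5}.
  R-α→#5 1, R-β→#3 4, R-γ→#2 1, R-δ→#3 7  ⇒ total 13.
Compare {#3, #4, #5}: total 19.
Compare {#1, #2, #3}: total 20.
No size-3 selection does better; minimum is 13.

13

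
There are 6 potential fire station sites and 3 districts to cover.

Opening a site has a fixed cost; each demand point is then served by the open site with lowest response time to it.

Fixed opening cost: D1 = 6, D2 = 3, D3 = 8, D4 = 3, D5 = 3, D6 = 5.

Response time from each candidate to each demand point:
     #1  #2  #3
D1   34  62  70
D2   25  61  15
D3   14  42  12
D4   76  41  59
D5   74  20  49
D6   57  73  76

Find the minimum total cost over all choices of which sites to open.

Open {D3, D5}: assign each demand point to its cheapest open site.
  #1→D3 14, #2→D5 20, #3→D3 12
  response time 46, fixed 11 → total 57.
Compare {D2, D3, D5}: response time 46 + fixed 14 = 60.
Compare {D3, D4, D5}: response time 46 + fixed 14 = 60.
Compare {D3, D5, D6}: response time 46 + fixed 16 = 62.
All other subsets cost ≥ 60. Minimum total cost: 57.

57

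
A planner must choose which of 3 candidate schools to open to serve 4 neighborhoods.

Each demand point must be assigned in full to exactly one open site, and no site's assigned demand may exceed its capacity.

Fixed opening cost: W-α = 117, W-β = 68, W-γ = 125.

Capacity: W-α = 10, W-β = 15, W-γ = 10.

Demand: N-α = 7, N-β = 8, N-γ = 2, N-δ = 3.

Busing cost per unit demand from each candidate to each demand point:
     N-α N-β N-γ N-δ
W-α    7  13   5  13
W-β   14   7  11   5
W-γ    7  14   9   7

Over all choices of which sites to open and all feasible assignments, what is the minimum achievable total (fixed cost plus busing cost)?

Open {W-α, W-β}; cheapest assignment that respects the capacities:
  W-α (cap 10, load 9): N-α, N-γ — cost 7×7 + 2×5 = 59
  W-β (cap 15, load 11): N-β, N-δ — cost 8×7 + 3×5 = 71
  Shipping 130, fixed 185 → total 315.
  Any other capacity-feasible assignment to {W-α, W-β} ships for at least 130.
Compare {W-β, W-γ}: its best feasible assignment gives total 331.
Compare {W-α, W-γ}: its best feasible assignment gives total 426.
Every other set of open sites that can feasibly serve all demand totals ≥ 331 even under its best assignment. Minimum: 315.

315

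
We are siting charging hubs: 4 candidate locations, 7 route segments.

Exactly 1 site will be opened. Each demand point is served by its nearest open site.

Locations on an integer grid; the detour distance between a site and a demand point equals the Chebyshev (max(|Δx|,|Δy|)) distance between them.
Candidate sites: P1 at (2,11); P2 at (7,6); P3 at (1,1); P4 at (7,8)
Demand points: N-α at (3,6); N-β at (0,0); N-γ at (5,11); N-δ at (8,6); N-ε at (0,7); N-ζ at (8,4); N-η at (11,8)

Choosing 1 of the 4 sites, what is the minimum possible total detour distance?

30

Open {P2}.
  N-α→P2 4, N-β→P2 7, N-γ→P2 5, N-δ→P2 1, N-ε→P2 7, N-ζ→P2 2, N-η→P2 4  ⇒ total 30.
Compare {P4}: total 32.
Compare {P1}: total 45.
No size-1 selection does better; minimum is 30.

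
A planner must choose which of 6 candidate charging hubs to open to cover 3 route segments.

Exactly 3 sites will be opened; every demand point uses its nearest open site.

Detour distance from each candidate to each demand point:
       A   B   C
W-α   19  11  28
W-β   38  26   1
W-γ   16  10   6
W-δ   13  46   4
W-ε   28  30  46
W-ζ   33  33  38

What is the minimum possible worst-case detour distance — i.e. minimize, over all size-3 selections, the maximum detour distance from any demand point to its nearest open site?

13

Open {W-α, W-β, W-δ}.
  Farthest demand point is A at detour distance 13 (to W-δ); all others are ≤ 13.
With {W-α, W-γ, W-δ} the worst case is 13.
With {W-α, W-δ, W-ε} the worst case is 13.
No size-3 selection achieves below 13.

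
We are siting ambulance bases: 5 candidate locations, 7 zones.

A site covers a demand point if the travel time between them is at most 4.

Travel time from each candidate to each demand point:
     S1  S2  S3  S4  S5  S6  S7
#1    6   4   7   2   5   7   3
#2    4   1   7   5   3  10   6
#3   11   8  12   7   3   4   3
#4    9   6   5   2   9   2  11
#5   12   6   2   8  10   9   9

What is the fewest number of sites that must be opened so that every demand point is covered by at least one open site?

Coverage sets (demand points within 4 of each site):
  #1: {S2, S4, S7}
  #2: {S1, S2, S5}
  #3: {S5, S6, S7}
  #4: {S4, S6}
  #5: {S3}
No 3 sites suffice: every size-3 union leaves at least one demand point uncovered.
But {#1, #2, #3, #5} covers everything, so the minimum is 4.

4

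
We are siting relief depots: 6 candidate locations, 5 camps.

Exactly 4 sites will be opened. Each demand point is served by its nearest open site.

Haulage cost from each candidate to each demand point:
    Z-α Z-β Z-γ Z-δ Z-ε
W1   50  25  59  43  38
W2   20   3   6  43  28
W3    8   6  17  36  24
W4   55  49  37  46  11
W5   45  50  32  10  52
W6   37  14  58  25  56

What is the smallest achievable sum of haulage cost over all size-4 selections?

Open {W2, W3, W4, W5}.
  Z-α→W3 8, Z-β→W2 3, Z-γ→W2 6, Z-δ→W5 10, Z-ε→W4 11  ⇒ total 38.
Compare {W1, W2, W4, W5}: total 50.
Compare {W2, W4, W5, W6}: total 50.
No size-4 selection does better; minimum is 38.

38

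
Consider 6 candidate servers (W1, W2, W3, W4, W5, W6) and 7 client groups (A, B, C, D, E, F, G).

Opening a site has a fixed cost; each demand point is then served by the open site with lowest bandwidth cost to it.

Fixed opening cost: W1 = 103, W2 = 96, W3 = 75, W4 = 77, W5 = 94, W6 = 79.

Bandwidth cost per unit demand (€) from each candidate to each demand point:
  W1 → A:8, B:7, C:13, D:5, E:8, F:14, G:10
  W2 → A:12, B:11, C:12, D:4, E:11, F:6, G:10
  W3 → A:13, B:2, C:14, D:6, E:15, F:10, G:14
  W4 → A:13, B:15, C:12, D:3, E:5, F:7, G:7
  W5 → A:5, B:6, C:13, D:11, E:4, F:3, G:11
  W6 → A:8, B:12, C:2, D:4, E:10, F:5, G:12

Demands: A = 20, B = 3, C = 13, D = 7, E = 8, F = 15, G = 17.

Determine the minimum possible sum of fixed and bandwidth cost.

609

Open {W5, W6}: assign each demand point to its cheapest open site.
  A→W5 20×5=100, B→W5 3×6=18, C→W6 13×2=26, D→W6 7×4=28, E→W5 8×4=32, F→W5 15×3=45, G→W5 17×11=187
  bandwidth cost 436, fixed 173 → total 609.
Compare {W4, W5, W6}: bandwidth cost 361 + fixed 250 = 611.
Compare {W4, W6}: bandwidth cost 477 + fixed 156 = 633.
Compare {W4, W5}: bandwidth cost 491 + fixed 171 = 662.
All other subsets cost ≥ 611. Minimum total cost: 609.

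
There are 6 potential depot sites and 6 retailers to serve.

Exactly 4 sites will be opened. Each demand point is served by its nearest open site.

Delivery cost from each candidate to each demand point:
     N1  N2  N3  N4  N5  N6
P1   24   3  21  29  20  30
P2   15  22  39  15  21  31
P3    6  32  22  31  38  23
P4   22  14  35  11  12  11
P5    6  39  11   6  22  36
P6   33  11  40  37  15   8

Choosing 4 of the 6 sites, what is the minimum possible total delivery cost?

Open {P1, P4, P5, P6}.
  N1→P5 6, N2→P1 3, N3→P5 11, N4→P5 6, N5→P4 12, N6→P6 8  ⇒ total 46.
Compare {P1, P2, P4, P5}: total 49.
Compare {P1, P2, P5, P6}: total 49.
No size-4 selection does better; minimum is 46.

46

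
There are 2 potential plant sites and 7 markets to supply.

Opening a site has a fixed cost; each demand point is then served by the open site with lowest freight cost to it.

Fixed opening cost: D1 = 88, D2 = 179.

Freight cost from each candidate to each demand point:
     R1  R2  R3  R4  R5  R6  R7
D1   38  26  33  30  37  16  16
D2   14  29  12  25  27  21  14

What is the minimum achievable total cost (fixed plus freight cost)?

284

Open {D1}: assign each demand point to its cheapest open site.
  R1→D1 38, R2→D1 26, R3→D1 33, R4→D1 30, R5→D1 37, R6→D1 16, R7→D1 16
  freight cost 196, fixed 88 → total 284.
Compare {D2}: freight cost 142 + fixed 179 = 321.
Compare {D1, D2}: freight cost 134 + fixed 267 = 401.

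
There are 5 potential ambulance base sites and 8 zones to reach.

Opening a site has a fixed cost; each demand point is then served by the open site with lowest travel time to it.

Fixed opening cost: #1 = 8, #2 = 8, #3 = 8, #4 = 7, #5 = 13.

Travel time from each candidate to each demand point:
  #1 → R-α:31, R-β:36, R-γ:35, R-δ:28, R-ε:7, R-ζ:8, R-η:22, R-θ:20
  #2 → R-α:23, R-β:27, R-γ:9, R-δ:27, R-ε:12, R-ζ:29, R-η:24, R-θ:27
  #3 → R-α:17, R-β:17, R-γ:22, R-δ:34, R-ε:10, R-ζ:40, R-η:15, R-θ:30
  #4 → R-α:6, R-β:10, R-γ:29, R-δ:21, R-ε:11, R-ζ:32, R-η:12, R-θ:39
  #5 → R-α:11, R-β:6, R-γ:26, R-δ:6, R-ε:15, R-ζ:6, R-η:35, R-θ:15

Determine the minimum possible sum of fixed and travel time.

Open {#2, #4, #5}: assign each demand point to its cheapest open site.
  R-α→#4 6, R-β→#5 6, R-γ→#2 9, R-δ→#5 6, R-ε→#4 11, R-ζ→#5 6, R-η→#4 12, R-θ→#5 15
  travel time 71, fixed 28 → total 99.
Compare {#1, #2, #4, #5}: travel time 67 + fixed 36 = 103.
Compare {#2, #3, #4, #5}: travel time 70 + fixed 36 = 106.
Compare {#2, #3, #5}: travel time 78 + fixed 29 = 107.
All other subsets cost ≥ 103. Minimum total cost: 99.

99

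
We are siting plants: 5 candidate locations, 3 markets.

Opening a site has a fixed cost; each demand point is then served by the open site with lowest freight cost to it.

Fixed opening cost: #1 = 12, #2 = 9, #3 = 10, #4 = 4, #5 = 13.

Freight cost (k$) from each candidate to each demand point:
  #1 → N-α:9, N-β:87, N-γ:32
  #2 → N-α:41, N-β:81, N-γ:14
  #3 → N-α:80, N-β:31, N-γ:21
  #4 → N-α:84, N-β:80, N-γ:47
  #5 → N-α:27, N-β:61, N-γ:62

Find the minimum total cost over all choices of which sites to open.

Open {#1, #3}: assign each demand point to its cheapest open site.
  N-α→#1 9, N-β→#3 31, N-γ→#3 21
  freight cost 61, fixed 22 → total 83.
Compare {#1, #2, #3}: freight cost 54 + fixed 31 = 85.
Compare {#1, #3, #4}: freight cost 61 + fixed 26 = 87.
Compare {#1, #2, #3, #4}: freight cost 54 + fixed 35 = 89.
All other subsets cost ≥ 85. Minimum total cost: 83.

83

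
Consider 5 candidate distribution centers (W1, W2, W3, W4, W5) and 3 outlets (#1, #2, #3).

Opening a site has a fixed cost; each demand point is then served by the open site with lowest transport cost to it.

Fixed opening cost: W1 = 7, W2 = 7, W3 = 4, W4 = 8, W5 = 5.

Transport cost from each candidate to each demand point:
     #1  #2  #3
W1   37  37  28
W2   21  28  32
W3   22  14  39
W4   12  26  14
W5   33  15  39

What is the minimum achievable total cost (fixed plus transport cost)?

52

Open {W3, W4}: assign each demand point to its cheapest open site.
  #1→W4 12, #2→W3 14, #3→W4 14
  transport cost 40, fixed 12 → total 52.
Compare {W4, W5}: transport cost 41 + fixed 13 = 54.
Compare {W3, W4, W5}: transport cost 40 + fixed 17 = 57.
Compare {W1, W3, W4}: transport cost 40 + fixed 19 = 59.
All other subsets cost ≥ 54. Minimum total cost: 52.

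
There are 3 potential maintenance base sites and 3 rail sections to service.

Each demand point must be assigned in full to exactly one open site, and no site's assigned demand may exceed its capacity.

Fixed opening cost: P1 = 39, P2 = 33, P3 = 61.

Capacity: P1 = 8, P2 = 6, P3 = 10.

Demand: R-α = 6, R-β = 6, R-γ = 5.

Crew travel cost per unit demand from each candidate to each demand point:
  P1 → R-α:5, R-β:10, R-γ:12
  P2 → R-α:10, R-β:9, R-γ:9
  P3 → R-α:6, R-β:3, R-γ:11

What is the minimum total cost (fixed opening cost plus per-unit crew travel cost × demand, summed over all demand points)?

Open {P1, P2, P3}; cheapest assignment that respects the capacities:
  P1 (cap 8, load 6): R-α — cost 6×5 = 30
  P2 (cap 6, load 5): R-γ — cost 5×9 = 45
  P3 (cap 10, load 6): R-β — cost 6×3 = 18
  Shipping 93, fixed 133 → total 226.
  Any other capacity-feasible assignment to {P1, P2, P3} ships for at least 93.
Total demand is 17; every other set of sites either has combined capacity below 17 or cannot fit the demands without splitting one across sites, so {P1, P2, P3} is the only feasible choice of open sites. Minimum: 226.

226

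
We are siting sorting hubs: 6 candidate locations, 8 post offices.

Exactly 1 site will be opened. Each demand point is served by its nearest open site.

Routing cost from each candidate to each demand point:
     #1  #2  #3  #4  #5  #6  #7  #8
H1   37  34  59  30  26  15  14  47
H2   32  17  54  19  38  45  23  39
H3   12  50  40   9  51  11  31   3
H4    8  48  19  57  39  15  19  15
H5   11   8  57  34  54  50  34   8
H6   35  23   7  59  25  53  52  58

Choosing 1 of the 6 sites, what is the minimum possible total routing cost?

Open {H3}.
  #1→H3 12, #2→H3 50, #3→H3 40, #4→H3 9, #5→H3 51, #6→H3 11, #7→H3 31, #8→H3 3  ⇒ total 207.
Compare {H4}: total 220.
Compare {H5}: total 256.
No size-1 selection does better; minimum is 207.

207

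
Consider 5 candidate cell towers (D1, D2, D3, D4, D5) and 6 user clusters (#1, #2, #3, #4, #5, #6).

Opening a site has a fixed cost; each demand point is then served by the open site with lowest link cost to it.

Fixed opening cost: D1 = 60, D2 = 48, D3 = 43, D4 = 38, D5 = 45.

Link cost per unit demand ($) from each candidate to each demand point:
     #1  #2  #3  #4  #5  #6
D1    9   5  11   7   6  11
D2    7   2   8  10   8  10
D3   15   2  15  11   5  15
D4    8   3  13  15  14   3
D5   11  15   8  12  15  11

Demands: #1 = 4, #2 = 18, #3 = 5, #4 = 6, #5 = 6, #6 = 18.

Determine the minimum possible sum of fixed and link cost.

Open {D2, D4}: assign each demand point to its cheapest open site.
  #1→D2 4×7=28, #2→D2 18×2=36, #3→D2 5×8=40, #4→D2 6×10=60, #5→D2 6×8=48, #6→D4 18×3=54
  link cost 266, fixed 86 → total 352.
Compare {D3, D4}: link cost 283 + fixed 81 = 364.
Compare {D1, D4}: link cost 273 + fixed 98 = 371.
Compare {D2, D3, D4}: link cost 248 + fixed 129 = 377.
All other subsets cost ≥ 364. Minimum total cost: 352.

352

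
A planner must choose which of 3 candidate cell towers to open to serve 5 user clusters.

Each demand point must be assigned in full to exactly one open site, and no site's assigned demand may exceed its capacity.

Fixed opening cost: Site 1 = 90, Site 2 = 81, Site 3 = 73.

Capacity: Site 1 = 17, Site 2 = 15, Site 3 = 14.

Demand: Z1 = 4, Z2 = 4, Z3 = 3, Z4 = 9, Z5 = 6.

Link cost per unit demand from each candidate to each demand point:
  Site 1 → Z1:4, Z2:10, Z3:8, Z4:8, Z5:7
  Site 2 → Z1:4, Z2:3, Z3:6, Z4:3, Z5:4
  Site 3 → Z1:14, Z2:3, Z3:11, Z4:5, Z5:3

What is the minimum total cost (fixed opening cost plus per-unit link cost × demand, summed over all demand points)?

260

Open {Site 2, Site 3}; cheapest assignment that respects the capacities:
  Site 2 (cap 15, load 13): Z1, Z4 — cost 4×4 + 9×3 = 43
  Site 3 (cap 14, load 13): Z2, Z3, Z5 — cost 4×3 + 3×11 + 6×3 = 63
  Shipping 106, fixed 154 → total 260.
  Any other capacity-feasible assignment to {Site 2, Site 3} ships for at least 106.
Compare {Site 1, Site 2}: its best feasible assignment gives total 292.
Compare {Site 1, Site 3}: its best feasible assignment gives total 302.
Every other set of open sites that can feasibly serve all demand totals ≥ 292 even under its best assignment. Minimum: 260.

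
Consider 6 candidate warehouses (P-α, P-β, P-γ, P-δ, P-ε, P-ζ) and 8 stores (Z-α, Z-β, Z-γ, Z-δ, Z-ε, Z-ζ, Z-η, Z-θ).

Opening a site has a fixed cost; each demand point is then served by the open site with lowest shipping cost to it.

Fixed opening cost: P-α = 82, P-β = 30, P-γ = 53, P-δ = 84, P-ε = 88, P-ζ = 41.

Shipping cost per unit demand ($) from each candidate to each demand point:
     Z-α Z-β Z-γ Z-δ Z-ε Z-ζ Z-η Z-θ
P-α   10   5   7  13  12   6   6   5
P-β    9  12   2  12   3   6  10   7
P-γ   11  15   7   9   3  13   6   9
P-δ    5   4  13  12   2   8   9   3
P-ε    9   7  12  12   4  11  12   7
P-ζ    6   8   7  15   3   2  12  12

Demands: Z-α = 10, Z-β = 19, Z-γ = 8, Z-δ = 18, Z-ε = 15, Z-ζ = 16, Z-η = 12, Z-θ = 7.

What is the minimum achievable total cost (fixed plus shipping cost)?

Open {P-β, P-γ, P-δ, P-ζ}: assign each demand point to its cheapest open site.
  Z-α→P-δ 10×5=50, Z-β→P-δ 19×4=76, Z-γ→P-β 8×2=16, Z-δ→P-γ 18×9=162, Z-ε→P-δ 15×2=30, Z-ζ→P-ζ 16×2=32, Z-η→P-γ 12×6=72, Z-θ→P-δ 7×3=21
  shipping cost 459, fixed 208 → total 667.
Compare {P-γ, P-δ, P-ζ}: shipping cost 499 + fixed 178 = 677.
Compare {P-β, P-γ, P-δ}: shipping cost 523 + fixed 167 = 690.
Compare {P-β, P-δ, P-ζ}: shipping cost 549 + fixed 155 = 704.
All other subsets cost ≥ 677. Minimum total cost: 667.

667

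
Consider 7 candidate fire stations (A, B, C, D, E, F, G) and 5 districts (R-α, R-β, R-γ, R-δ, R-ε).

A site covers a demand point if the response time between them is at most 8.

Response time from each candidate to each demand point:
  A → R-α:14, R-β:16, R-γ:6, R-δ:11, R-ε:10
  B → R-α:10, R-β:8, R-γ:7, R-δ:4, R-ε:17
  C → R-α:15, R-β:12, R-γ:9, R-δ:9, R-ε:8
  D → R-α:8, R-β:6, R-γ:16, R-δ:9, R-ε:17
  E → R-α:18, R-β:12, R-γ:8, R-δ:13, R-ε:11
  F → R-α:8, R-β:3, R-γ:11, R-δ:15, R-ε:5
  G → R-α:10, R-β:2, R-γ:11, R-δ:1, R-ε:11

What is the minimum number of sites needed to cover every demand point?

Coverage sets (demand points within 8 of each site):
  A: {R-γ}
  B: {R-β, R-γ, R-δ}
  C: {R-ε}
  D: {R-α, R-β}
  E: {R-γ}
  F: {R-α, R-β, R-ε}
  G: {R-β, R-δ}
No single site covers all 5 demand points.
But {B, F} covers everything, so the minimum is 2.

2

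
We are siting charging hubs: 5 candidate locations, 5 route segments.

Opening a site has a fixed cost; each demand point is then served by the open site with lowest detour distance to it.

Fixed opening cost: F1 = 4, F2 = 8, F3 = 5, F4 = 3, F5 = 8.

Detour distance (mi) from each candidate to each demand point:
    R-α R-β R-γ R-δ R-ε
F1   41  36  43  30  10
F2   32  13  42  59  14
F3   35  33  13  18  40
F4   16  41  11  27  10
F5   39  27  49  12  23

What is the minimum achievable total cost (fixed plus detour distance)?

Open {F2, F4, F5}: assign each demand point to its cheapest open site.
  R-α→F4 16, R-β→F2 13, R-γ→F4 11, R-δ→F5 12, R-ε→F4 10
  detour distance 62, fixed 19 → total 81.
Compare {F2, F3, F4}: detour distance 68 + fixed 16 = 84.
Compare {F1, F2, F4, F5}: detour distance 62 + fixed 23 = 85.
Compare {F2, F3, F4, F5}: detour distance 62 + fixed 24 = 86.
All other subsets cost ≥ 84. Minimum total cost: 81.

81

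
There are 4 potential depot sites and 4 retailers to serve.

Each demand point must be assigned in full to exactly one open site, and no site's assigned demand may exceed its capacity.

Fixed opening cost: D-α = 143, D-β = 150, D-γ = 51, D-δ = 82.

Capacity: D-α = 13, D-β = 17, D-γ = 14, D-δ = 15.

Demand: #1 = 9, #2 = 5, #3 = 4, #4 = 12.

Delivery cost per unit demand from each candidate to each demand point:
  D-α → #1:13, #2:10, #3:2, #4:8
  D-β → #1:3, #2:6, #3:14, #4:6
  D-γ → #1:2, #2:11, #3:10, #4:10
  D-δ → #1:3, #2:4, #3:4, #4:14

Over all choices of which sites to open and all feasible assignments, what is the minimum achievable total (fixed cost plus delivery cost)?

361

Open {D-β, D-γ}; cheapest assignment that respects the capacities:
  D-β (cap 17, load 17): #2, #4 — cost 5×6 + 12×6 = 102
  D-γ (cap 14, load 13): #1, #3 — cost 9×2 + 4×10 = 58
  Shipping 160, fixed 201 → total 361.
  Any other capacity-feasible assignment to {D-β, D-γ} ships for at least 160.
Compare {D-β, D-δ}: its best feasible assignment gives total 377.
Compare {D-β, D-γ, D-δ}: its best feasible assignment gives total 409.
Every other set of open sites that can feasibly serve all demand totals ≥ 377 even under its best assignment. Minimum: 361.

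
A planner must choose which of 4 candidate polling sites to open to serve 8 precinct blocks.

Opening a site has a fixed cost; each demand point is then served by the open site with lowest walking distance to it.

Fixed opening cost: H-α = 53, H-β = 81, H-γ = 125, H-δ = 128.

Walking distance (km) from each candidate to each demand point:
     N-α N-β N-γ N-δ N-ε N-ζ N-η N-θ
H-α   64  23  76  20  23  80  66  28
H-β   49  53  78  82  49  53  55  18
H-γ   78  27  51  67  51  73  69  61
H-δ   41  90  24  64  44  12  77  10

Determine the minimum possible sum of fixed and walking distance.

Open {H-α, H-δ}: assign each demand point to its cheapest open site.
  N-α→H-δ 41, N-β→H-α 23, N-γ→H-δ 24, N-δ→H-α 20, N-ε→H-α 23, N-ζ→H-δ 12, N-η→H-α 66, N-θ→H-δ 10
  walking distance 219, fixed 181 → total 400.
Compare {H-α}: walking distance 380 + fixed 53 = 433.
Compare {H-α, H-β}: walking distance 317 + fixed 134 = 451.
Compare {H-α, H-β, H-δ}: walking distance 208 + fixed 262 = 470.
All other subsets cost ≥ 433. Minimum total cost: 400.

400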